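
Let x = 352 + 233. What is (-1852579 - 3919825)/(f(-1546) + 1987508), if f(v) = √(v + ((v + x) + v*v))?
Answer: -11472699129232/3950185662455 + 5772404*√2387609/3950185662455 ≈ -2.9021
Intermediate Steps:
x = 585
f(v) = √(585 + v² + 2*v) (f(v) = √(v + ((v + 585) + v*v)) = √(v + ((585 + v) + v²)) = √(v + (585 + v + v²)) = √(585 + v² + 2*v))
(-1852579 - 3919825)/(f(-1546) + 1987508) = (-1852579 - 3919825)/(√(585 + (-1546)² + 2*(-1546)) + 1987508) = -5772404/(√(585 + 2390116 - 3092) + 1987508) = -5772404/(√2387609 + 1987508) = -5772404/(1987508 + √2387609)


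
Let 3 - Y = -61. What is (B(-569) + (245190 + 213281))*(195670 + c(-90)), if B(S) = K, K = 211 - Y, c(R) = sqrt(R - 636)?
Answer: 89737784060 + 5044798*I*sqrt(6) ≈ 8.9738e+10 + 1.2357e+7*I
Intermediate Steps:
Y = 64 (Y = 3 - 1*(-61) = 3 + 61 = 64)
c(R) = sqrt(-636 + R)
K = 147 (K = 211 - 1*64 = 211 - 64 = 147)
B(S) = 147
(B(-569) + (245190 + 213281))*(195670 + c(-90)) = (147 + (245190 + 213281))*(195670 + sqrt(-636 - 90)) = (147 + 458471)*(195670 + sqrt(-726)) = 458618*(195670 + 11*I*sqrt(6)) = 89737784060 + 5044798*I*sqrt(6)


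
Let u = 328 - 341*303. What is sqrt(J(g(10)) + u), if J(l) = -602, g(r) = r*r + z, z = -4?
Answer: 13*I*sqrt(613) ≈ 321.86*I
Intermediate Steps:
g(r) = -4 + r**2 (g(r) = r*r - 4 = r**2 - 4 = -4 + r**2)
u = -102995 (u = 328 - 103323 = -102995)
sqrt(J(g(10)) + u) = sqrt(-602 - 102995) = sqrt(-103597) = 13*I*sqrt(613)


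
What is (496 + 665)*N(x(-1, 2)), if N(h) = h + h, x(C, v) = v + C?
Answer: 2322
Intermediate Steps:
x(C, v) = C + v
N(h) = 2*h
(496 + 665)*N(x(-1, 2)) = (496 + 665)*(2*(-1 + 2)) = 1161*(2*1) = 1161*2 = 2322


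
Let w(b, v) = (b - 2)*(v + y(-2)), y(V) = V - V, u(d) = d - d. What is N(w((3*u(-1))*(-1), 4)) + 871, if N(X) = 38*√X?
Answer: 871 + 76*I*√2 ≈ 871.0 + 107.48*I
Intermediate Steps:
u(d) = 0
y(V) = 0
w(b, v) = v*(-2 + b) (w(b, v) = (b - 2)*(v + 0) = (-2 + b)*v = v*(-2 + b))
N(w((3*u(-1))*(-1), 4)) + 871 = 38*√(4*(-2 + (3*0)*(-1))) + 871 = 38*√(4*(-2 + 0*(-1))) + 871 = 38*√(4*(-2 + 0)) + 871 = 38*√(4*(-2)) + 871 = 38*√(-8) + 871 = 38*(2*I*√2) + 871 = 76*I*√2 + 871 = 871 + 76*I*√2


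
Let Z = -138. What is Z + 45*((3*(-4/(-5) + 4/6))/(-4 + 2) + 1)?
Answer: -192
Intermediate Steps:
Z + 45*((3*(-4/(-5) + 4/6))/(-4 + 2) + 1) = -138 + 45*((3*(-4/(-5) + 4/6))/(-4 + 2) + 1) = -138 + 45*((3*(-4*(-⅕) + 4*(⅙)))/(-2) + 1) = -138 + 45*((3*(⅘ + ⅔))*(-½) + 1) = -138 + 45*((3*(22/15))*(-½) + 1) = -138 + 45*((22/5)*(-½) + 1) = -138 + 45*(-11/5 + 1) = -138 + 45*(-6/5) = -138 - 54 = -192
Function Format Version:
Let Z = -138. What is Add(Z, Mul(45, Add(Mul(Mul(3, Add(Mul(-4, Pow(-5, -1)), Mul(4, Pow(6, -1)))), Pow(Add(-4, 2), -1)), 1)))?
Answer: -192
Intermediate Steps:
Add(Z, Mul(45, Add(Mul(Mul(3, Add(Mul(-4, Pow(-5, -1)), Mul(4, Pow(6, -1)))), Pow(Add(-4, 2), -1)), 1))) = Add(-138, Mul(45, Add(Mul(Mul(3, Add(Mul(-4, Pow(-5, -1)), Mul(4, Pow(6, -1)))), Pow(Add(-4, 2), -1)), 1))) = Add(-138, Mul(45, Add(Mul(Mul(3, Add(Mul(-4, Rational(-1, 5)), Mul(4, Rational(1, 6)))), Pow(-2, -1)), 1))) = Add(-138, Mul(45, Add(Mul(Mul(3, Add(Rational(4, 5), Rational(2, 3))), Rational(-1, 2)), 1))) = Add(-138, Mul(45, Add(Mul(Mul(3, Rational(22, 15)), Rational(-1, 2)), 1))) = Add(-138, Mul(45, Add(Mul(Rational(22, 5), Rational(-1, 2)), 1))) = Add(-138, Mul(45, Add(Rational(-11, 5), 1))) = Add(-138, Mul(45, Rational(-6, 5))) = Add(-138, -54) = -192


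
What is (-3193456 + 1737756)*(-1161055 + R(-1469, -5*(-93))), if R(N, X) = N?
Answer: 1692286186800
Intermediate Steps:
(-3193456 + 1737756)*(-1161055 + R(-1469, -5*(-93))) = (-3193456 + 1737756)*(-1161055 - 1469) = -1455700*(-1162524) = 1692286186800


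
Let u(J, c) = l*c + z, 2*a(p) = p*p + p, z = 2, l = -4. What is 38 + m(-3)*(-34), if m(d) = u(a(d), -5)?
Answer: -710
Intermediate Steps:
a(p) = p/2 + p²/2 (a(p) = (p*p + p)/2 = (p² + p)/2 = (p + p²)/2 = p/2 + p²/2)
u(J, c) = 2 - 4*c (u(J, c) = -4*c + 2 = 2 - 4*c)
m(d) = 22 (m(d) = 2 - 4*(-5) = 2 + 20 = 22)
38 + m(-3)*(-34) = 38 + 22*(-34) = 38 - 748 = -710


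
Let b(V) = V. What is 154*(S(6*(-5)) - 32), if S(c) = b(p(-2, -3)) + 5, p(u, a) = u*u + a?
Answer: -4004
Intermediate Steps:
p(u, a) = a + u² (p(u, a) = u² + a = a + u²)
S(c) = 6 (S(c) = (-3 + (-2)²) + 5 = (-3 + 4) + 5 = 1 + 5 = 6)
154*(S(6*(-5)) - 32) = 154*(6 - 32) = 154*(-26) = -4004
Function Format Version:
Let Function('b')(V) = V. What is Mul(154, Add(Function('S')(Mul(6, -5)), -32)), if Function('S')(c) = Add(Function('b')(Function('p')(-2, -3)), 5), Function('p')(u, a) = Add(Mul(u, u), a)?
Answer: -4004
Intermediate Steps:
Function('p')(u, a) = Add(a, Pow(u, 2)) (Function('p')(u, a) = Add(Pow(u, 2), a) = Add(a, Pow(u, 2)))
Function('S')(c) = 6 (Function('S')(c) = Add(Add(-3, Pow(-2, 2)), 5) = Add(Add(-3, 4), 5) = Add(1, 5) = 6)
Mul(154, Add(Function('S')(Mul(6, -5)), -32)) = Mul(154, Add(6, -32)) = Mul(154, -26) = -4004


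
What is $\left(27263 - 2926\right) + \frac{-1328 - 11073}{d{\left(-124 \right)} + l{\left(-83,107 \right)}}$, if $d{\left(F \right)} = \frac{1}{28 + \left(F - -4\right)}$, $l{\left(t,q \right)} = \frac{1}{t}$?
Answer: $\frac{98953011}{175} \approx 5.6545 \cdot 10^{5}$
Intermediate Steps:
$d{\left(F \right)} = \frac{1}{32 + F}$ ($d{\left(F \right)} = \frac{1}{28 + \left(F + 4\right)} = \frac{1}{28 + \left(4 + F\right)} = \frac{1}{32 + F}$)
$\left(27263 - 2926\right) + \frac{-1328 - 11073}{d{\left(-124 \right)} + l{\left(-83,107 \right)}} = \left(27263 - 2926\right) + \frac{-1328 - 11073}{\frac{1}{32 - 124} + \frac{1}{-83}} = 24337 - \frac{12401}{\frac{1}{-92} - \frac{1}{83}} = 24337 - \frac{12401}{- \frac{1}{92} - \frac{1}{83}} = 24337 - \frac{12401}{- \frac{175}{7636}} = 24337 - - \frac{94694036}{175} = 24337 + \frac{94694036}{175} = \frac{98953011}{175}$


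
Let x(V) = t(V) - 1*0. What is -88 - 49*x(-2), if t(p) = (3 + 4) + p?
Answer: -333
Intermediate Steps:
t(p) = 7 + p
x(V) = 7 + V (x(V) = (7 + V) - 1*0 = (7 + V) + 0 = 7 + V)
-88 - 49*x(-2) = -88 - 49*(7 - 2) = -88 - 49*5 = -88 - 245 = -333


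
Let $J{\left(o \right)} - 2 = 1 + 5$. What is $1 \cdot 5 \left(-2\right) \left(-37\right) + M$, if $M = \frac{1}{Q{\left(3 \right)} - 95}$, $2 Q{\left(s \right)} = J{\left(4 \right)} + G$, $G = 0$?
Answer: $\frac{33669}{91} \approx 369.99$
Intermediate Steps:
$J{\left(o \right)} = 8$ ($J{\left(o \right)} = 2 + \left(1 + 5\right) = 2 + 6 = 8$)
$Q{\left(s \right)} = 4$ ($Q{\left(s \right)} = \frac{8 + 0}{2} = \frac{1}{2} \cdot 8 = 4$)
$M = - \frac{1}{91}$ ($M = \frac{1}{4 - 95} = \frac{1}{-91} = - \frac{1}{91} \approx -0.010989$)
$1 \cdot 5 \left(-2\right) \left(-37\right) + M = 1 \cdot 5 \left(-2\right) \left(-37\right) - \frac{1}{91} = 5 \left(-2\right) \left(-37\right) - \frac{1}{91} = \left(-10\right) \left(-37\right) - \frac{1}{91} = 370 - \frac{1}{91} = \frac{33669}{91}$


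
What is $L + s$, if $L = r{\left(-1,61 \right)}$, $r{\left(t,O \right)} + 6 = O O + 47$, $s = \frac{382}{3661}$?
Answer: $\frac{13773064}{3661} \approx 3762.1$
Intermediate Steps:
$s = \frac{382}{3661}$ ($s = 382 \cdot \frac{1}{3661} = \frac{382}{3661} \approx 0.10434$)
$r{\left(t,O \right)} = 41 + O^{2}$ ($r{\left(t,O \right)} = -6 + \left(O O + 47\right) = -6 + \left(O^{2} + 47\right) = -6 + \left(47 + O^{2}\right) = 41 + O^{2}$)
$L = 3762$ ($L = 41 + 61^{2} = 41 + 3721 = 3762$)
$L + s = 3762 + \frac{382}{3661} = \frac{13773064}{3661}$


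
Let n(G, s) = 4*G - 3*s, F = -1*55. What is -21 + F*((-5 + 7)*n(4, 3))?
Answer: -791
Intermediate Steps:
F = -55
n(G, s) = -3*s + 4*G
-21 + F*((-5 + 7)*n(4, 3)) = -21 - 55*(-5 + 7)*(-3*3 + 4*4) = -21 - 110*(-9 + 16) = -21 - 110*7 = -21 - 55*14 = -21 - 770 = -791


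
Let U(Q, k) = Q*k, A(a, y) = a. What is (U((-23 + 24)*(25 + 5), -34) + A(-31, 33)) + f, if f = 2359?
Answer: 1308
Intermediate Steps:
(U((-23 + 24)*(25 + 5), -34) + A(-31, 33)) + f = (((-23 + 24)*(25 + 5))*(-34) - 31) + 2359 = ((1*30)*(-34) - 31) + 2359 = (30*(-34) - 31) + 2359 = (-1020 - 31) + 2359 = -1051 + 2359 = 1308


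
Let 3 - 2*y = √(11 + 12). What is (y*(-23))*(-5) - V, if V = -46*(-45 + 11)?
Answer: -2783/2 - 115*√23/2 ≈ -1667.3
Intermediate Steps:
y = 3/2 - √23/2 (y = 3/2 - √(11 + 12)/2 = 3/2 - √23/2 ≈ -0.89792)
V = 1564 (V = -46*(-34) = 1564)
(y*(-23))*(-5) - V = ((3/2 - √23/2)*(-23))*(-5) - 1*1564 = (-69/2 + 23*√23/2)*(-5) - 1564 = (345/2 - 115*√23/2) - 1564 = -2783/2 - 115*√23/2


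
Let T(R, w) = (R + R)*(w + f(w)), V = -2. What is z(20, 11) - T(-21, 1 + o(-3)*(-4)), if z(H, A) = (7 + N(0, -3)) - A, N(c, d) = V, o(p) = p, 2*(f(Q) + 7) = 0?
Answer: 246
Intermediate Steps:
f(Q) = -7 (f(Q) = -7 + (½)*0 = -7 + 0 = -7)
N(c, d) = -2
z(H, A) = 5 - A (z(H, A) = (7 - 2) - A = 5 - A)
T(R, w) = 2*R*(-7 + w) (T(R, w) = (R + R)*(w - 7) = (2*R)*(-7 + w) = 2*R*(-7 + w))
z(20, 11) - T(-21, 1 + o(-3)*(-4)) = (5 - 1*11) - 2*(-21)*(-7 + (1 - 3*(-4))) = (5 - 11) - 2*(-21)*(-7 + (1 + 12)) = -6 - 2*(-21)*(-7 + 13) = -6 - 2*(-21)*6 = -6 - 1*(-252) = -6 + 252 = 246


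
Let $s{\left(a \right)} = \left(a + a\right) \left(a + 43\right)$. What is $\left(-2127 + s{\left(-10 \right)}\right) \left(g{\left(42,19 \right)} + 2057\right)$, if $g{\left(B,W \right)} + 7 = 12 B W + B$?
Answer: $-32518716$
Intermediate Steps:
$g{\left(B,W \right)} = -7 + B + 12 B W$ ($g{\left(B,W \right)} = -7 + \left(12 B W + B\right) = -7 + \left(B + 12 B W\right) = -7 + B + 12 B W$)
$s{\left(a \right)} = 2 a \left(43 + a\right)$
$\left(-2127 + s{\left(-10 \right)}\right) \left(g{\left(42,19 \right)} + 2057\right) = \left(-2127 + 2 \left(-10\right) \left(43 - 10\right)\right) \left(\left(-7 + 42 + 12 \cdot 42 \cdot 19\right) + 2057\right) = \left(-2127 + 2 \left(-10\right) 33\right) \left(\left(-7 + 42 + 9576\right) + 2057\right) = \left(-2127 - 660\right) \left(9611 + 2057\right) = \left(-2787\right) 11668 = -32518716$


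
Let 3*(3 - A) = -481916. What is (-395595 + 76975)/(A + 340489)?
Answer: -238965/375848 ≈ -0.63580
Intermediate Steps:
A = 481925/3 (A = 3 - 1/3*(-481916) = 3 + 481916/3 = 481925/3 ≈ 1.6064e+5)
(-395595 + 76975)/(A + 340489) = (-395595 + 76975)/(481925/3 + 340489) = -318620/1503392/3 = -318620*3/1503392 = -238965/375848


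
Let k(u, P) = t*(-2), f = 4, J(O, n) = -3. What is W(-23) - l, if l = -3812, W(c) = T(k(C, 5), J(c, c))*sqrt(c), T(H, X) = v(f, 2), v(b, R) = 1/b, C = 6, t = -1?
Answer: 3812 + I*sqrt(23)/4 ≈ 3812.0 + 1.199*I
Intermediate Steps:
k(u, P) = 2 (k(u, P) = -1*(-2) = 2)
T(H, X) = 1/4
W(c) = sqrt(c)/4
W(-23) - l = sqrt(-23)/4 - 1*(-3812) = (I*sqrt(23))/4 + 3812 = I*sqrt(23)/4 + 3812 = 3812 + I*sqrt(23)/4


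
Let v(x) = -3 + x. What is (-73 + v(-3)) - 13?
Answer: -92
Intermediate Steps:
(-73 + v(-3)) - 13 = (-73 + (-3 - 3)) - 13 = (-73 - 6) - 13 = -79 - 13 = -92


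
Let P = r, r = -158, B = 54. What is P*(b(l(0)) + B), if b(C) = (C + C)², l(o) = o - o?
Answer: -8532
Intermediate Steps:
l(o) = 0
P = -158
b(C) = 4*C² (b(C) = (2*C)² = 4*C²)
P*(b(l(0)) + B) = -158*(4*0² + 54) = -158*(4*0 + 54) = -158*(0 + 54) = -158*54 = -8532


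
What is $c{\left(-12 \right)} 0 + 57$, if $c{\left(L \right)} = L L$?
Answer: $57$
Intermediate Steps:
$c{\left(L \right)} = L^{2}$
$c{\left(-12 \right)} 0 + 57 = \left(-12\right)^{2} \cdot 0 + 57 = 144 \cdot 0 + 57 = 0 + 57 = 57$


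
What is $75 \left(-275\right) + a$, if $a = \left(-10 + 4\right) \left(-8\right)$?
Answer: $-20577$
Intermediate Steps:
$a = 48$ ($a = \left(-6\right) \left(-8\right) = 48$)
$75 \left(-275\right) + a = 75 \left(-275\right) + 48 = -20625 + 48 = -20577$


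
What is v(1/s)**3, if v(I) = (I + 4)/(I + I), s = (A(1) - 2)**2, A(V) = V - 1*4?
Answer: 1030301/8 ≈ 1.2879e+5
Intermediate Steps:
A(V) = -4 + V (A(V) = V - 4 = -4 + V)
s = 25 (s = ((-4 + 1) - 2)**2 = (-3 - 2)**2 = (-5)**2 = 25)
v(I) = (4 + I)/(2*I) (v(I) = (4 + I)/((2*I)) = (4 + I)*(1/(2*I)) = (4 + I)/(2*I))
v(1/s)**3 = ((4 + 1/25)/(2*((1/25))))**3 = ((4 + 1*(1/25))/(2*((1*(1/25)))))**3 = ((4 + 1/25)/(2*(1/25)))**3 = ((1/2)*25*(101/25))**3 = (101/2)**3 = 1030301/8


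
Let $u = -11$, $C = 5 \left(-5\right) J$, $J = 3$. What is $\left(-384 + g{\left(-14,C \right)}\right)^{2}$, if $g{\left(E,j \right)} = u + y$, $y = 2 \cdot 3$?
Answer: $151321$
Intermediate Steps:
$C = -75$ ($C = 5 \left(-5\right) 3 = \left(-25\right) 3 = -75$)
$y = 6$
$g{\left(E,j \right)} = -5$ ($g{\left(E,j \right)} = -11 + 6 = -5$)
$\left(-384 + g{\left(-14,C \right)}\right)^{2} = \left(-384 - 5\right)^{2} = \left(-389\right)^{2} = 151321$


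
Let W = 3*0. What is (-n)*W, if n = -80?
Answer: 0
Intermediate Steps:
W = 0
(-n)*W = -1*(-80)*0 = 80*0 = 0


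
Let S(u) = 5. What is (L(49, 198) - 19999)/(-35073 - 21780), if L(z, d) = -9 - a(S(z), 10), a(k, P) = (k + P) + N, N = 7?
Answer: 20030/56853 ≈ 0.35231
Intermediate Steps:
a(k, P) = 7 + P + k (a(k, P) = (k + P) + 7 = (P + k) + 7 = 7 + P + k)
L(z, d) = -31 (L(z, d) = -9 - (7 + 10 + 5) = -9 - 1*22 = -9 - 22 = -31)
(L(49, 198) - 19999)/(-35073 - 21780) = (-31 - 19999)/(-35073 - 21780) = -20030/(-56853) = -20030*(-1/56853) = 20030/56853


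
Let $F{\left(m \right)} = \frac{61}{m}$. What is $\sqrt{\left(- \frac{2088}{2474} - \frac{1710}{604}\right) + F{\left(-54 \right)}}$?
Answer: $\frac{2 i \sqrt{3394591849626}}{1681083} \approx 2.192 i$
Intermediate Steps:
$\sqrt{\left(- \frac{2088}{2474} - \frac{1710}{604}\right) + F{\left(-54 \right)}} = \sqrt{\left(- \frac{2088}{2474} - \frac{1710}{604}\right) + \frac{61}{-54}} = \sqrt{\left(\left(-2088\right) \frac{1}{2474} - \frac{855}{302}\right) + 61 \left(- \frac{1}{54}\right)} = \sqrt{\left(- \frac{1044}{1237} - \frac{855}{302}\right) - \frac{61}{54}} = \sqrt{- \frac{1372923}{373574} - \frac{61}{54}} = \sqrt{- \frac{24231464}{5043249}} = \frac{2 i \sqrt{3394591849626}}{1681083}$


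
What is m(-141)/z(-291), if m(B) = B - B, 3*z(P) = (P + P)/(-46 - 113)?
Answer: 0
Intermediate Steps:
z(P) = -2*P/477 (z(P) = ((P + P)/(-46 - 113))/3 = ((2*P)/(-159))/3 = ((2*P)*(-1/159))/3 = (-2*P/159)/3 = -2*P/477)
m(B) = 0
m(-141)/z(-291) = 0/((-2/477*(-291))) = 0/(194/159) = 0*(159/194) = 0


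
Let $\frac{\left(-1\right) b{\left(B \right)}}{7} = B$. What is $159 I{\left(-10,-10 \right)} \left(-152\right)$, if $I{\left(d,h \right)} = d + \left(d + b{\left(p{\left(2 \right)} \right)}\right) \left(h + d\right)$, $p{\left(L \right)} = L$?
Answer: $-11358960$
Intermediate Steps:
$b{\left(B \right)} = - 7 B$
$I{\left(d,h \right)} = d + \left(-14 + d\right) \left(d + h\right)$ ($I{\left(d,h \right)} = d + \left(d - 14\right) \left(h + d\right) = d + \left(d - 14\right) \left(d + h\right) = d + \left(-14 + d\right) \left(d + h\right)$)
$159 I{\left(-10,-10 \right)} \left(-152\right) = 159 \left(\left(-10\right)^{2} - -140 - -130 - -100\right) \left(-152\right) = 159 \left(100 + 140 + 130 + 100\right) \left(-152\right) = 159 \cdot 470 \left(-152\right) = 74730 \left(-152\right) = -11358960$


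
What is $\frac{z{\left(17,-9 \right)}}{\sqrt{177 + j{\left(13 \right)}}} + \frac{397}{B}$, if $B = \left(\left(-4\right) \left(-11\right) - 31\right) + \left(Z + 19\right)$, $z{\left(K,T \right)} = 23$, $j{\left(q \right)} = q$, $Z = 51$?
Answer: $\frac{397}{83} + \frac{23 \sqrt{190}}{190} \approx 6.4517$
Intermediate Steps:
$B = 83$ ($B = \left(\left(-4\right) \left(-11\right) - 31\right) + \left(51 + 19\right) = \left(44 - 31\right) + 70 = 13 + 70 = 83$)
$\frac{z{\left(17,-9 \right)}}{\sqrt{177 + j{\left(13 \right)}}} + \frac{397}{B} = \frac{23}{\sqrt{177 + 13}} + \frac{397}{83} = \frac{23}{\sqrt{190}} + 397 \cdot \frac{1}{83} = 23 \frac{\sqrt{190}}{190} + \frac{397}{83} = \frac{23 \sqrt{190}}{190} + \frac{397}{83} = \frac{397}{83} + \frac{23 \sqrt{190}}{190}$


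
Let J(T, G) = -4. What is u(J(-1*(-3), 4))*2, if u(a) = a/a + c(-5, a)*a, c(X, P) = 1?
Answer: -6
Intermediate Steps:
u(a) = 1 + a (u(a) = a/a + 1*a = 1 + a)
u(J(-1*(-3), 4))*2 = (1 - 4)*2 = -3*2 = -6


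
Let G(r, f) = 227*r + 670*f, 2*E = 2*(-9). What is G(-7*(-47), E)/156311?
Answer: 68653/156311 ≈ 0.43921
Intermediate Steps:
E = -9 (E = (2*(-9))/2 = (1/2)*(-18) = -9)
G(-7*(-47), E)/156311 = (227*(-7*(-47)) + 670*(-9))/156311 = (227*329 - 6030)*(1/156311) = (74683 - 6030)*(1/156311) = 68653*(1/156311) = 68653/156311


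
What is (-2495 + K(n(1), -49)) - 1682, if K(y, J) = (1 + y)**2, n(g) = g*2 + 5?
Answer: -4113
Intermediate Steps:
n(g) = 5 + 2*g (n(g) = 2*g + 5 = 5 + 2*g)
(-2495 + K(n(1), -49)) - 1682 = (-2495 + (1 + (5 + 2*1))**2) - 1682 = (-2495 + (1 + (5 + 2))**2) - 1682 = (-2495 + (1 + 7)**2) - 1682 = (-2495 + 8**2) - 1682 = (-2495 + 64) - 1682 = -2431 - 1682 = -4113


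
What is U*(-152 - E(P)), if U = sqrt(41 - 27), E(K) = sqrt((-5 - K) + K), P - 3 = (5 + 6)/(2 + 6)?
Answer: sqrt(14)*(-152 - I*sqrt(5)) ≈ -568.73 - 8.3666*I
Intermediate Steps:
P = 35/8 (P = 3 + (5 + 6)/(2 + 6) = 3 + 11/8 = 35/8 ≈ 4.3750)
E(K) = I*sqrt(5) (E(K) = sqrt(-5) = I*sqrt(5))
U = sqrt(14) ≈ 3.7417
U*(-152 - E(P)) = sqrt(14)*(-152 - I*sqrt(5))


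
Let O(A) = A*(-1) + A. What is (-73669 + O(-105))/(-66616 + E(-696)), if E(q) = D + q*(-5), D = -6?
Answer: 73669/63142 ≈ 1.1667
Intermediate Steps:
O(A) = 0 (O(A) = -A + A = 0)
E(q) = -6 - 5*q (E(q) = -6 + q*(-5) = -6 - 5*q)
(-73669 + O(-105))/(-66616 + E(-696)) = (-73669 + 0)/(-66616 + (-6 - 5*(-696))) = -73669/(-66616 + (-6 + 3480)) = -73669/(-66616 + 3474) = -73669/(-63142) = -73669*(-1/63142) = 73669/63142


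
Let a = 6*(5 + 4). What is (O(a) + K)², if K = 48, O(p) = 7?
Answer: 3025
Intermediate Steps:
a = 54 (a = 6*9 = 54)
(O(a) + K)² = (7 + 48)² = 55² = 3025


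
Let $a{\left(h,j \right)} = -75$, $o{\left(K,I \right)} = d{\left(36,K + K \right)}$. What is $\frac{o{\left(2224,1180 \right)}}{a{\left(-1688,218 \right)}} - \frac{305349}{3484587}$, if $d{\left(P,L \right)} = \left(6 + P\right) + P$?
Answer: $- \frac{32744329}{29038225} \approx -1.1276$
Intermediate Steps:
$d{\left(P,L \right)} = 6 + 2 P$
$o{\left(K,I \right)} = 78$ ($o{\left(K,I \right)} = 6 + 2 \cdot 36 = 6 + 72 = 78$)
$\frac{o{\left(2224,1180 \right)}}{a{\left(-1688,218 \right)}} - \frac{305349}{3484587} = \frac{78}{-75} - \frac{305349}{3484587} = 78 \left(- \frac{1}{75}\right) - \frac{101783}{1161529} = - \frac{26}{25} - \frac{101783}{1161529} = - \frac{32744329}{29038225}$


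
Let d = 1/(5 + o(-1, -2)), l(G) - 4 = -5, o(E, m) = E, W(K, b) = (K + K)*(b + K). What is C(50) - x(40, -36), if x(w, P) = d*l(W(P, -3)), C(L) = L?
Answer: 201/4 ≈ 50.250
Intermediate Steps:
W(K, b) = 2*K*(K + b) (W(K, b) = (2*K)*(K + b) = 2*K*(K + b))
l(G) = -1 (l(G) = 4 - 5 = -1)
d = 1/4 (d = 1/(5 - 1) = 1/4 ≈ 0.25000)
x(w, P) = -1/4 (x(w, P) = (1/4)*(-1) = -1/4)
C(50) - x(40, -36) = 50 - 1*(-1/4) = 50 + 1/4 = 201/4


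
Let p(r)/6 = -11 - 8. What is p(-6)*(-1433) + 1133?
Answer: 164495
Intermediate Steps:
p(r) = -114 (p(r) = 6*(-11 - 8) = 6*(-19) = -114)
p(-6)*(-1433) + 1133 = -114*(-1433) + 1133 = 163362 + 1133 = 164495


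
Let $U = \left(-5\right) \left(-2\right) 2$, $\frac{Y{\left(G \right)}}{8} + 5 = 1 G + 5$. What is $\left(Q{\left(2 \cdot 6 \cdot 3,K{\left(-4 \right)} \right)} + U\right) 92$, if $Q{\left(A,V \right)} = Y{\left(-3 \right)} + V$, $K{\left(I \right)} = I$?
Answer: $-736$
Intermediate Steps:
$Y{\left(G \right)} = 8 G$ ($Y{\left(G \right)} = -40 + 8 \left(1 G + 5\right) = -40 + 8 \left(G + 5\right) = -40 + 8 \left(5 + G\right) = -40 + \left(40 + 8 G\right) = 8 G$)
$U = 20$ ($U = 10 \cdot 2 = 20$)
$Q{\left(A,V \right)} = -24 + V$ ($Q{\left(A,V \right)} = 8 \left(-3\right) + V = -24 + V$)
$\left(Q{\left(2 \cdot 6 \cdot 3,K{\left(-4 \right)} \right)} + U\right) 92 = \left(\left(-24 - 4\right) + 20\right) 92 = \left(-28 + 20\right) 92 = \left(-8\right) 92 = -736$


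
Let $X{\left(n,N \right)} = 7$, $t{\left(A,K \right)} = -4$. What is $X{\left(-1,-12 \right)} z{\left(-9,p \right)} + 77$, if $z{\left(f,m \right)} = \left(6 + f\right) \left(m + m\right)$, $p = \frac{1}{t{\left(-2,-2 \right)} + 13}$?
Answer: $\frac{217}{3} \approx 72.333$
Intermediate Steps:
$p = \frac{1}{9}$ ($p = \frac{1}{-4 + 13} = \frac{1}{9} \approx 0.11111$)
$z{\left(f,m \right)} = 2 m \left(6 + f\right)$ ($z{\left(f,m \right)} = \left(6 + f\right) 2 m = 2 m \left(6 + f\right)$)
$X{\left(-1,-12 \right)} z{\left(-9,p \right)} + 77 = 7 \cdot 2 \cdot \frac{1}{9} \left(6 - 9\right) + 77 = 7 \cdot 2 \cdot \frac{1}{9} \left(-3\right) + 77 = 7 \left(- \frac{2}{3}\right) + 77 = - \frac{14}{3} + 77 = \frac{217}{3}$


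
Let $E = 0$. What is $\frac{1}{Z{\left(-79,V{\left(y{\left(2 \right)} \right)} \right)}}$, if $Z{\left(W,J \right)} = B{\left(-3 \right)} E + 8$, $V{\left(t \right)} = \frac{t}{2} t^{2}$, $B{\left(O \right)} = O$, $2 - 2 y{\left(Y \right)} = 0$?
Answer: $\frac{1}{8} \approx 0.125$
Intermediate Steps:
$y{\left(Y \right)} = 1$ ($y{\left(Y \right)} = 1 - 0 = 1 + 0 = 1$)
$V{\left(t \right)} = \frac{t^{3}}{2}$ ($V{\left(t \right)} = t \frac{1}{2} t^{2} = \frac{t}{2} t^{2} = \frac{t^{3}}{2}$)
$Z{\left(W,J \right)} = 8$ ($Z{\left(W,J \right)} = \left(-3\right) 0 + 8 = 0 + 8 = 8$)
$\frac{1}{Z{\left(-79,V{\left(y{\left(2 \right)} \right)} \right)}} = \frac{1}{8}$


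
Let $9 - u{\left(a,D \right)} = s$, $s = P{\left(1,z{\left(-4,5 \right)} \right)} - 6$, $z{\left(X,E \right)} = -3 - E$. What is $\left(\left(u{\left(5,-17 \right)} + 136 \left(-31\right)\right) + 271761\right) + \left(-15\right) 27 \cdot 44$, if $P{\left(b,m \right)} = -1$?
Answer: $249741$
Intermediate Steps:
$s = -7$ ($s = -1 - 6 = -7$)
$u{\left(a,D \right)} = 16$ ($u{\left(a,D \right)} = 9 - -7 = 9 + 7 = 16$)
$\left(\left(u{\left(5,-17 \right)} + 136 \left(-31\right)\right) + 271761\right) + \left(-15\right) 27 \cdot 44 = \left(\left(16 + 136 \left(-31\right)\right) + 271761\right) + \left(-15\right) 27 \cdot 44 = \left(\left(16 - 4216\right) + 271761\right) - 17820 = \left(-4200 + 271761\right) - 17820 = 267561 - 17820 = 249741$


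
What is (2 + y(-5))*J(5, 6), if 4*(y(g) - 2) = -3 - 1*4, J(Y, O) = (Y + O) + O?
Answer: 153/4 ≈ 38.250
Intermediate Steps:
J(Y, O) = Y + 2*O (J(Y, O) = (O + Y) + O = Y + 2*O)
y(g) = 1/4 (y(g) = 2 + (-3 - 1*4)/4 = 2 + (-3 - 4)/4 = 2 + (1/4)*(-7) = 2 - 7/4 = 1/4)
(2 + y(-5))*J(5, 6) = (2 + 1/4)*(5 + 2*6) = 9*(5 + 12)/4 = (9/4)*17 = 153/4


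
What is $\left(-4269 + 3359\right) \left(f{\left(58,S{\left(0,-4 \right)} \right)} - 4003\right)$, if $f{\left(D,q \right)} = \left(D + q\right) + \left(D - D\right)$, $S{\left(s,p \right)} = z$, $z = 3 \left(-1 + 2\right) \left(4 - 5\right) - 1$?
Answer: $3593590$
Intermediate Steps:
$z = -4$ ($z = 3 \cdot 1 \left(-1\right) - 1 = 3 \left(-1\right) - 1 = -3 - 1 = -4$)
$S{\left(s,p \right)} = -4$
$f{\left(D,q \right)} = D + q$ ($f{\left(D,q \right)} = \left(D + q\right) + 0 = D + q$)
$\left(-4269 + 3359\right) \left(f{\left(58,S{\left(0,-4 \right)} \right)} - 4003\right) = \left(-4269 + 3359\right) \left(\left(58 - 4\right) - 4003\right) = - 910 \left(54 - 4003\right) = \left(-910\right) \left(-3949\right) = 3593590$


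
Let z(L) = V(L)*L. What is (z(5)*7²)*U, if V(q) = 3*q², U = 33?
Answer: 606375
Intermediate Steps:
z(L) = 3*L³ (z(L) = (3*L²)*L = 3*L³)
(z(5)*7²)*U = ((3*5³)*7²)*33 = ((3*125)*49)*33 = (375*49)*33 = 18375*33 = 606375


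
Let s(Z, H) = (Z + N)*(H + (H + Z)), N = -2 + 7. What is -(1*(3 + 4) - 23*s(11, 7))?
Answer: 9193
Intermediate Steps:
N = 5
s(Z, H) = (5 + Z)*(Z + 2*H) (s(Z, H) = (Z + 5)*(H + (H + Z)) = (5 + Z)*(Z + 2*H))
-(1*(3 + 4) - 23*s(11, 7)) = -(1*(3 + 4) - 23*(11² + 5*11 + 10*7 + 2*7*11)) = -(1*7 - 23*(121 + 55 + 70 + 154)) = -(7 - 23*400) = -(7 - 9200) = -1*(-9193) = 9193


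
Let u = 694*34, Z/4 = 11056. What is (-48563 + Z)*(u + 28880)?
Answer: -227693364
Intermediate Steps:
Z = 44224 (Z = 4*11056 = 44224)
u = 23596
(-48563 + Z)*(u + 28880) = (-48563 + 44224)*(23596 + 28880) = -4339*52476 = -227693364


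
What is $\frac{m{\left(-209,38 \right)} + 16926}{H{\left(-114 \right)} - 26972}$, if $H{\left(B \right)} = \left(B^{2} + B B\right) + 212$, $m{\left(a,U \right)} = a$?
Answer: $- \frac{16717}{768} \approx -21.767$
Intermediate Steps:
$H{\left(B \right)} = 212 + 2 B^{2}$ ($H{\left(B \right)} = \left(B^{2} + B^{2}\right) + 212 = 2 B^{2} + 212 = 212 + 2 B^{2}$)
$\frac{m{\left(-209,38 \right)} + 16926}{H{\left(-114 \right)} - 26972} = \frac{-209 + 16926}{\left(212 + 2 \left(-114\right)^{2}\right) - 26972} = \frac{16717}{\left(212 + 2 \cdot 12996\right) - 26972} = \frac{16717}{\left(212 + 25992\right) - 26972} = \frac{16717}{26204 - 26972} = \frac{16717}{-768} = 16717 \left(- \frac{1}{768}\right) = - \frac{16717}{768}$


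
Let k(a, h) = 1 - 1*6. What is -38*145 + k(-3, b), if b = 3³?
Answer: -5515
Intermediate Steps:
b = 27
k(a, h) = -5 (k(a, h) = 1 - 6 = -5)
-38*145 + k(-3, b) = -38*145 - 5 = -5510 - 5 = -5515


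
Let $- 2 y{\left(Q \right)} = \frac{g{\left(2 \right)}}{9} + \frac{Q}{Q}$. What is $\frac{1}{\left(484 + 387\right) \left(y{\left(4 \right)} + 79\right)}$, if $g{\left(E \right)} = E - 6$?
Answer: $\frac{18}{1234207} \approx 1.4584 \cdot 10^{-5}$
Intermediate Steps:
$g{\left(E \right)} = -6 + E$ ($g{\left(E \right)} = E - 6 = -6 + E$)
$y{\left(Q \right)} = - \frac{5}{18}$ ($y{\left(Q \right)} = - \frac{\frac{-6 + 2}{9} + \frac{Q}{Q}}{2} = - \frac{\left(-4\right) \frac{1}{9} + 1}{2} = - \frac{- \frac{4}{9} + 1}{2} = \left(- \frac{1}{2}\right) \frac{5}{9} = - \frac{5}{18}$)
$\frac{1}{\left(484 + 387\right) \left(y{\left(4 \right)} + 79\right)} = \frac{1}{\left(484 + 387\right) \left(- \frac{5}{18} + 79\right)} = \frac{1}{871 \cdot \frac{1417}{18}} = \frac{1}{\frac{1234207}{18}} = \frac{18}{1234207}$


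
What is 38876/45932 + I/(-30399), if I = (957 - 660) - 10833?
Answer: 138810923/116357239 ≈ 1.1930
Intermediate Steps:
I = -10536 (I = 297 - 10833 = -10536)
38876/45932 + I/(-30399) = 38876/45932 - 10536/(-30399) = 38876*(1/45932) - 10536*(-1/30399) = 9719/11483 + 3512/10133 = 138810923/116357239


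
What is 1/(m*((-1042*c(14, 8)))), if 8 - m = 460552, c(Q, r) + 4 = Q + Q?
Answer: 1/11517284352 ≈ 8.6826e-11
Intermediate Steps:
c(Q, r) = -4 + 2*Q (c(Q, r) = -4 + (Q + Q) = -4 + 2*Q)
m = -460544 (m = 8 - 1*460552 = 8 - 460552 = -460544)
1/(m*((-1042*c(14, 8)))) = 1/((-460544)*((-1042*(-4 + 2*14)))) = -(-1/(1042*(-4 + 28)))/460544 = -1/(460544*((-1042*24))) = -1/460544/(-25008) = -1/460544*(-1/25008) = 1/11517284352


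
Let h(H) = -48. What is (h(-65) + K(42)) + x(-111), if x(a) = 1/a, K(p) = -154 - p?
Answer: -27085/111 ≈ -244.01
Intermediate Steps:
(h(-65) + K(42)) + x(-111) = (-48 + (-154 - 1*42)) + 1/(-111) = (-48 + (-154 - 42)) - 1/111 = (-48 - 196) - 1/111 = -244 - 1/111 = -27085/111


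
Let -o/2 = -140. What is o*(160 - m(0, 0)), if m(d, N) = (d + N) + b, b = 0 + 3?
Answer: 43960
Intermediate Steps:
b = 3
o = 280 (o = -2*(-140) = 280)
m(d, N) = 3 + N + d (m(d, N) = (d + N) + 3 = (N + d) + 3 = 3 + N + d)
o*(160 - m(0, 0)) = 280*(160 - (3 + 0 + 0)) = 280*(160 - 1*3) = 280*(160 - 3) = 280*157 = 43960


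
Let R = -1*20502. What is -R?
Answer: 20502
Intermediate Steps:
R = -20502
-R = -1*(-20502) = 20502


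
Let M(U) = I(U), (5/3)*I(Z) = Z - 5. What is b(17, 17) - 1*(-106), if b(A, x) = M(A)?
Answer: 566/5 ≈ 113.20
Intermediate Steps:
I(Z) = -3 + 3*Z/5 (I(Z) = 3*(Z - 5)/5 = 3*(-5 + Z)/5 = -3 + 3*Z/5)
M(U) = -3 + 3*U/5
b(A, x) = -3 + 3*A/5
b(17, 17) - 1*(-106) = (-3 + (⅗)*17) - 1*(-106) = (-3 + 51/5) + 106 = 36/5 + 106 = 566/5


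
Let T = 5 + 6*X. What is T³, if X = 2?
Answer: 4913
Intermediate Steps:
T = 17 (T = 5 + 6*2 = 5 + 12 = 17)
T³ = 17³ = 4913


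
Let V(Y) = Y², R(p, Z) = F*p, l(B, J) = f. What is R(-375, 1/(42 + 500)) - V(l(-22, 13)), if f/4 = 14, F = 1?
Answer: -3511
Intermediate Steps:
f = 56 (f = 4*14 = 56)
l(B, J) = 56
R(p, Z) = p (R(p, Z) = 1*p = p)
R(-375, 1/(42 + 500)) - V(l(-22, 13)) = -375 - 1*56² = -375 - 1*3136 = -375 - 3136 = -3511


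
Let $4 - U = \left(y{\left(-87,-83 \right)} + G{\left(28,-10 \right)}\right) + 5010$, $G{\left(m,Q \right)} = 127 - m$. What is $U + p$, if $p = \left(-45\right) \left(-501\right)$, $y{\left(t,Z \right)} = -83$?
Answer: $17523$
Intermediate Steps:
$p = 22545$
$U = -5022$ ($U = 4 - \left(\left(-83 + \left(127 - 28\right)\right) + 5010\right) = 4 - \left(\left(-83 + 99\right) + 5010\right) = 4 - \left(16 + 5010\right) = 4 - 5026 = -5022$)
$U + p = -5022 + 22545 = 17523$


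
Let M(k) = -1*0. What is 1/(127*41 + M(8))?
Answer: 1/5207 ≈ 0.00019205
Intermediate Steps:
M(k) = 0
1/(127*41 + M(8)) = 1/(127*41 + 0) = 1/(5207 + 0) = 1/5207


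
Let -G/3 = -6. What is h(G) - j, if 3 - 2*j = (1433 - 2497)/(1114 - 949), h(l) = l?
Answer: 4381/330 ≈ 13.276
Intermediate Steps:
G = 18 (G = -3*(-6) = 18)
j = 1559/330 (j = 3/2 - (1433 - 2497)/(2*(1114 - 949)) = 3/2 - (-532)/165 = 3/2 - ½*(-1064/165) = 3/2 + 532/165 = 1559/330 ≈ 4.7242)
h(G) - j = 18 - 1*1559/330 = 18 - 1559/330 = 4381/330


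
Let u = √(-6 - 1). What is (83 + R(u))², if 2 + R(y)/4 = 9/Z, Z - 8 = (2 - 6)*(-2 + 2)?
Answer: 25281/4 ≈ 6320.3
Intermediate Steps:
Z = 8 (Z = 8 + (2 - 6)*(-2 + 2) = 8 - 4*0 = 8 + 0 = 8)
u = I*√7 (u = √(-7) = I*√7 ≈ 2.6458*I)
R(y) = -7/2 (R(y) = -8 + 4*(9/8) = -8 + 9/2 = -7/2)
(83 + R(u))² = (83 - 7/2)² = (159/2)² = 25281/4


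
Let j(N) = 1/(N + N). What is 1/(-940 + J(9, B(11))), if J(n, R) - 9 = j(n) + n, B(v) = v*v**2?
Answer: -18/16595 ≈ -0.0010847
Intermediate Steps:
B(v) = v**3
j(N) = 1/(2*N)
J(n, R) = 9 + n + 1/(2*n) (J(n, R) = 9 + (1/(2*n) + n) = 9 + (n + 1/(2*n)) = 9 + n + 1/(2*n))
1/(-940 + J(9, B(11))) = 1/(-940 + (9 + 9 + (1/2)/9)) = 1/(-940 + (9 + 9 + (1/2)*(1/9))) = 1/(-940 + (9 + 9 + 1/18)) = 1/(-940 + 325/18) = 1/(-16595/18) = -18/16595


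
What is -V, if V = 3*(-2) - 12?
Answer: 18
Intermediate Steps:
V = -18 (V = -6 - 12 = -18)
-V = -1*(-18) = 18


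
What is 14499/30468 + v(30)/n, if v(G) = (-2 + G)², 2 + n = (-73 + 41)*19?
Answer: -2507087/3097580 ≈ -0.80937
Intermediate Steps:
n = -610 (n = -2 + (-73 + 41)*19 = -2 - 32*19 = -2 - 608 = -610)
14499/30468 + v(30)/n = 14499/30468 + (-2 + 30)²/(-610) = 14499*(1/30468) + 28²*(-1/610) = 4833/10156 + 784*(-1/610) = 4833/10156 - 392/305 = -2507087/3097580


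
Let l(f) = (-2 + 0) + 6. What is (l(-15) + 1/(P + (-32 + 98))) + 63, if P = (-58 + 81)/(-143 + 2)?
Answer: 622102/9283 ≈ 67.015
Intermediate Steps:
P = -23/141 (P = 23/(-141) = 23*(-1/141) = -23/141 ≈ -0.16312)
l(f) = 4 (l(f) = -2 + 6 = 4)
(l(-15) + 1/(P + (-32 + 98))) + 63 = (4 + 1/(-23/141 + (-32 + 98))) + 63 = (4 + 1/(-23/141 + 66)) + 63 = (4 + 1/(9283/141)) + 63 = (4 + 141/9283) + 63 = 37273/9283 + 63 = 622102/9283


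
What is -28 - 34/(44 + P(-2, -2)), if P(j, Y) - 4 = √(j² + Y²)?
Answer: -8240/287 + 17*√2/574 ≈ -28.669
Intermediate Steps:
P(j, Y) = 4 + √(Y² + j²) (P(j, Y) = 4 + √(j² + Y²) = 4 + √(Y² + j²))
-28 - 34/(44 + P(-2, -2)) = -28 - 34/(44 + (4 + √((-2)² + (-2)²))) = -28 - 34/(44 + (4 + √(4 + 4))) = -28 - 34/(44 + (4 + √8)) = -28 - 34/(44 + (4 + 2*√2)) = -28 - 34/(48 + 2*√2)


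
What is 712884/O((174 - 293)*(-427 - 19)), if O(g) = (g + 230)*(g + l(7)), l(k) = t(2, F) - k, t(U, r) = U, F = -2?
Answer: 59407/235732498 ≈ 0.00025201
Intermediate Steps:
l(k) = 2 - k
O(g) = (-5 + g)*(230 + g) (O(g) = (g + 230)*(g + (2 - 1*7)) = (230 + g)*(g + (2 - 7)) = (230 + g)*(g - 5) = (230 + g)*(-5 + g) = (-5 + g)*(230 + g))
712884/O((174 - 293)*(-427 - 19)) = 712884/(-1150 + ((174 - 293)*(-427 - 19))² + 225*((174 - 293)*(-427 - 19))) = 712884/(-1150 + (-119*(-446))² + 225*(-119*(-446))) = 712884/(-1150 + 53074² + 225*53074) = 712884/(-1150 + 2816849476 + 11941650) = 712884/2828789976 = 712884*(1/2828789976) = 59407/235732498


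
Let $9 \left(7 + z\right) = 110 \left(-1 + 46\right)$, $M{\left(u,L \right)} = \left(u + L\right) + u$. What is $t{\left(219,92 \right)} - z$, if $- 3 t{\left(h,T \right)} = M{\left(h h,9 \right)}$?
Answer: $-32520$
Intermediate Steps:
$M{\left(u,L \right)} = L + 2 u$ ($M{\left(u,L \right)} = \left(L + u\right) + u = L + 2 u$)
$t{\left(h,T \right)} = -3 - \frac{2 h^{2}}{3}$ ($t{\left(h,T \right)} = - \frac{9 + 2 h h}{3} = - \frac{9 + 2 h^{2}}{3} = -3 - \frac{2 h^{2}}{3}$)
$z = 543$ ($z = -7 + \frac{110 \left(-1 + 46\right)}{9} = -7 + \frac{110 \cdot 45}{9} = -7 + \frac{1}{9} \cdot 4950 = -7 + 550 = 543$)
$t{\left(219,92 \right)} - z = \left(-3 - \frac{2 \cdot 219^{2}}{3}\right) - 543 = \left(-3 - 31974\right) - 543 = -31977 - 543 = -32520$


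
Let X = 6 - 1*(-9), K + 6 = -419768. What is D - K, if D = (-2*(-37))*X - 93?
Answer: 420791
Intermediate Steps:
K = -419774 (K = -6 - 419768 = -419774)
X = 15 (X = 6 + 9 = 15)
D = 1017 (D = -2*(-37)*15 - 93 = 74*15 - 93 = 1110 - 93 = 1017)
D - K = 1017 - 1*(-419774) = 1017 + 419774 = 420791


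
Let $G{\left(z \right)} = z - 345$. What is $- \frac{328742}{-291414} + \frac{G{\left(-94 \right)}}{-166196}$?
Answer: $\frac{27381768089}{24215920572} \approx 1.1307$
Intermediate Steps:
$G{\left(z \right)} = -345 + z$
$- \frac{328742}{-291414} + \frac{G{\left(-94 \right)}}{-166196} = - \frac{328742}{-291414} + \frac{-345 - 94}{-166196} = \left(-328742\right) \left(- \frac{1}{291414}\right) - - \frac{439}{166196} = \frac{164371}{145707} + \frac{439}{166196} = \frac{27381768089}{24215920572}$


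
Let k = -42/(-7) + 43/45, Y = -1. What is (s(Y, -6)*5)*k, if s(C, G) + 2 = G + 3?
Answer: -1565/9 ≈ -173.89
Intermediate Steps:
s(C, G) = 1 + G (s(C, G) = -2 + (G + 3) = -2 + (3 + G) = 1 + G)
k = 313/45 (k = -42*(-⅐) + 43*(1/45) = 6 + 43/45 = 313/45 ≈ 6.9556)
(s(Y, -6)*5)*k = ((1 - 6)*5)*(313/45) = -5*5*(313/45) = -25*313/45 = -1565/9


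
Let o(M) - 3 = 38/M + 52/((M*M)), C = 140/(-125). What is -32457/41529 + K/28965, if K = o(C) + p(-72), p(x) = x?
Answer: -61587771967/78588649020 ≈ -0.78367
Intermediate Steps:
C = -28/25 (C = 140*(-1/125) = -28/25 ≈ -1.1200)
o(M) = 3 + 38/M + 52/M² (o(M) = 3 + (38/M + 52/((M*M))) = 3 + (38/M + 52/(M²)) = 3 + (38/M + 52/M²) = 3 + 38/M + 52/M²)
K = -12049/196 (K = (3 + 38/(-28/25) + 52/(-28/25)²) - 72 = (3 + 38*(-25/28) + 52*(625/784)) - 72 = (3 - 475/14 + 8125/196) - 72 = 2063/196 - 72 = -12049/196 ≈ -61.474)
-32457/41529 + K/28965 = -32457/41529 - 12049/196/28965 = -32457*1/41529 - 12049/196*1/28965 = -10819/13843 - 12049/5677140 = -61587771967/78588649020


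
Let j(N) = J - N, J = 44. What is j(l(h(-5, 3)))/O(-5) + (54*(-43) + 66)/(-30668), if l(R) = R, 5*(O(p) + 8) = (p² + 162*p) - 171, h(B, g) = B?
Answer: -1316671/7636332 ≈ -0.17242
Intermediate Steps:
O(p) = -211/5 + p²/5 + 162*p/5 (O(p) = -8 + ((p² + 162*p) - 171)/5 = -8 + (-171 + p² + 162*p)/5 = -8 + (-171/5 + p²/5 + 162*p/5) = -211/5 + p²/5 + 162*p/5)
j(N) = 44 - N
j(l(h(-5, 3)))/O(-5) + (54*(-43) + 66)/(-30668) = (44 - 1*(-5))/(-211/5 + (⅕)*(-5)² + (162/5)*(-5)) + (54*(-43) + 66)/(-30668) = (44 + 5)/(-211/5 + (⅕)*25 - 162) + (-2322 + 66)*(-1/30668) = 49/(-211/5 + 5 - 162) - 2256*(-1/30668) = 49/(-996/5) + 564/7667 = 49*(-5/996) + 564/7667 = -245/996 + 564/7667 = -1316671/7636332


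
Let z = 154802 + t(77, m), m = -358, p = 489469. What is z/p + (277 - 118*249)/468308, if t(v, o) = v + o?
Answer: 58117425223/229222248452 ≈ 0.25354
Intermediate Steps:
t(v, o) = o + v
z = 154521 (z = 154802 + (-358 + 77) = 154802 - 281 = 154521)
z/p + (277 - 118*249)/468308 = 154521/489469 + (277 - 118*249)/468308 = 154521*(1/489469) + (277 - 29382)*(1/468308) = 154521/489469 - 29105*1/468308 = 154521/489469 - 29105/468308 = 58117425223/229222248452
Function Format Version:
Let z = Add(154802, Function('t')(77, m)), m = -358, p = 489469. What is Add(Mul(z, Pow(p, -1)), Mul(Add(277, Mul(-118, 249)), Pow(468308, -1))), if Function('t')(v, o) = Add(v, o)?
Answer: Rational(58117425223, 229222248452) ≈ 0.25354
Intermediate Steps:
Function('t')(v, o) = Add(o, v)
z = 154521 (z = Add(154802, Add(-358, 77)) = Add(154802, -281) = 154521)
Add(Mul(z, Pow(p, -1)), Mul(Add(277, Mul(-118, 249)), Pow(468308, -1))) = Add(Mul(154521, Pow(489469, -1)), Mul(Add(277, Mul(-118, 249)), Pow(468308, -1))) = Add(Mul(154521, Rational(1, 489469)), Mul(Add(277, -29382), Rational(1, 468308))) = Add(Rational(154521, 489469), Mul(-29105, Rational(1, 468308))) = Add(Rational(154521, 489469), Rational(-29105, 468308)) = Rational(58117425223, 229222248452)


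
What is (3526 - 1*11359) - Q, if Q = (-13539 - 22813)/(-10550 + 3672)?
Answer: -26955863/3439 ≈ -7838.3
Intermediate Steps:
Q = 18176/3439 (Q = -36352/(-6878) = -36352*(-1/6878) = 18176/3439 ≈ 5.2853)
(3526 - 1*11359) - Q = (3526 - 1*11359) - 1*18176/3439 = (3526 - 11359) - 18176/3439 = -7833 - 18176/3439 = -26955863/3439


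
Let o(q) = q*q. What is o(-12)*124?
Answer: 17856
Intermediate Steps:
o(q) = q²
o(-12)*124 = (-12)²*124 = 144*124 = 17856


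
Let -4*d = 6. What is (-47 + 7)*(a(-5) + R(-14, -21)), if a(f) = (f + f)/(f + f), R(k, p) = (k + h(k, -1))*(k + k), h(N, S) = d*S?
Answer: -14040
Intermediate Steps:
d = -3/2 (d = -1/4*6 = -3/2 ≈ -1.5000)
h(N, S) = -3*S/2
R(k, p) = 2*k*(3/2 + k) (R(k, p) = (k - 3/2*(-1))*(k + k) = (k + 3/2)*(2*k) = (3/2 + k)*(2*k) = 2*k*(3/2 + k))
a(f) = 1 (a(f) = (2*f)/((2*f)) = (2*f)*(1/(2*f)) = 1)
(-47 + 7)*(a(-5) + R(-14, -21)) = (-47 + 7)*(1 - 14*(3 + 2*(-14))) = -40*(1 - 14*(3 - 28)) = -40*(1 - 14*(-25)) = -40*(1 + 350) = -40*351 = -14040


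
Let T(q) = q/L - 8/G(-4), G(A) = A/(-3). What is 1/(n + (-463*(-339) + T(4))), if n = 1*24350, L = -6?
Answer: 3/543901 ≈ 5.5157e-6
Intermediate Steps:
G(A) = -A/3 (G(A) = A*(-⅓) = -A/3)
T(q) = -6 - q/6 (T(q) = q/(-6) - 8/((-⅓*(-4))) = q*(-⅙) - 8/4/3 = -q/6 - 8*¾ = -q/6 - 6 = -6 - q/6)
n = 24350
1/(n + (-463*(-339) + T(4))) = 1/(24350 + (-463*(-339) + (-6 - ⅙*4))) = 1/(24350 + (156957 + (-6 - ⅔))) = 1/(24350 + (156957 - 20/3)) = 1/(24350 + 470851/3) = 1/(543901/3) = 3/543901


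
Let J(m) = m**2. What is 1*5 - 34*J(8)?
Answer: -2171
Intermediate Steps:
1*5 - 34*J(8) = 1*5 - 34*8**2 = 5 - 34*64 = 5 - 2176 = -2171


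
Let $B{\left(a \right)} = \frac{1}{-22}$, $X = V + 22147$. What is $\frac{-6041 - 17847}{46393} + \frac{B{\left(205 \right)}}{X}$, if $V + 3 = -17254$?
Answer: $- \frac{2569917433}{4990958940} \approx -0.51491$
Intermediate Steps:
$V = -17257$ ($V = -3 - 17254 = -17257$)
$X = 4890$ ($X = -17257 + 22147 = 4890$)
$B{\left(a \right)} = - \frac{1}{22}$
$\frac{-6041 - 17847}{46393} + \frac{B{\left(205 \right)}}{X} = \frac{-6041 - 17847}{46393} - \frac{1}{22 \cdot 4890} = \left(-23888\right) \frac{1}{46393} - \frac{1}{107580} = - \frac{23888}{46393} - \frac{1}{107580} = - \frac{2569917433}{4990958940}$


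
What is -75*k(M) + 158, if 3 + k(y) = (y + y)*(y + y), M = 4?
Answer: -4417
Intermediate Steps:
k(y) = -3 + 4*y² (k(y) = -3 + (y + y)*(y + y) = -3 + (2*y)*(2*y) = -3 + 4*y²)
-75*k(M) + 158 = -75*(-3 + 4*4²) + 158 = -75*(-3 + 4*16) + 158 = -75*(-3 + 64) + 158 = -75*61 + 158 = -4575 + 158 = -4417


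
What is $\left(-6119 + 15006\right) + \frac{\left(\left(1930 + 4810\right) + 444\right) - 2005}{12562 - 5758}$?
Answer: $\frac{60472327}{6804} \approx 8887.8$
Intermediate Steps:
$\left(-6119 + 15006\right) + \frac{\left(\left(1930 + 4810\right) + 444\right) - 2005}{12562 - 5758} = 8887 + \frac{\left(6740 + 444\right) - 2005}{6804} = 8887 + \left(7184 - 2005\right) \frac{1}{6804} = 8887 + 5179 \cdot \frac{1}{6804} = 8887 + \frac{5179}{6804} = \frac{60472327}{6804}$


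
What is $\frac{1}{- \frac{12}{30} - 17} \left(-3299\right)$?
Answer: $\frac{16495}{87} \approx 189.6$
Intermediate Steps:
$\frac{1}{- \frac{12}{30} - 17} \left(-3299\right) = \frac{1}{\left(-12\right) \frac{1}{30} - 17} \left(-3299\right) = \frac{1}{- \frac{2}{5} - 17} \left(-3299\right) = \frac{1}{- \frac{87}{5}} \left(-3299\right) = \left(- \frac{5}{87}\right) \left(-3299\right) = \frac{16495}{87}$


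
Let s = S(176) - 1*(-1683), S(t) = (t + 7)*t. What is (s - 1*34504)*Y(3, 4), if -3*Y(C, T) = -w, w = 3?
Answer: -613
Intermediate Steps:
S(t) = t*(7 + t) (S(t) = (7 + t)*t = t*(7 + t))
Y(C, T) = 1 (Y(C, T) = -(-1)*3/3 = -⅓*(-3) = 1)
s = 33891 (s = 176*(7 + 176) - 1*(-1683) = 176*183 + 1683 = 32208 + 1683 = 33891)
(s - 1*34504)*Y(3, 4) = (33891 - 1*34504)*1 = (33891 - 34504)*1 = -613*1 = -613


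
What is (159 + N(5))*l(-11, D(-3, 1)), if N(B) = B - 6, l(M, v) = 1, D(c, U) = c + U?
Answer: 158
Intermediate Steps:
D(c, U) = U + c
N(B) = -6 + B
(159 + N(5))*l(-11, D(-3, 1)) = (159 + (-6 + 5))*1 = (159 - 1)*1 = 158*1 = 158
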